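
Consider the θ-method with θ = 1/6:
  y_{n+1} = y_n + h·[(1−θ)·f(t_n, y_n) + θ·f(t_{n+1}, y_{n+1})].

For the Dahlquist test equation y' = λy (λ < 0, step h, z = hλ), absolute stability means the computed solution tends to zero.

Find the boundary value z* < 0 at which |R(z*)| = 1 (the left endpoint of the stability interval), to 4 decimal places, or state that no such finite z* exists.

On y'=λy, z=hλ:
  y_{n+1} = y_n + z·[5/6·y_n + 1/6·y_{n+1}] ⇒ (1 − 1/6z)y_{n+1} = (1 + 5/6z)y_n
  R(z) = (1 + 5/6z)/(1 − 1/6z).

Find x<0 with |R(x)|<1.
x=-1: |R|=0.1429
R=−1: 1+5/6x = −1+1/6x ⇒ -2/3x=2 ⇒ x=2/(-2/3)=-3.0000
Confirm numerically:
  x=-2.157: |R|=0.58661 <1
  x=-1.849: |R|=0.41343 <1
  x=-1.486: |R|=0.19102 <1
  x=-3.286: |R|=1.12320 >1
  x=-3.277: |R|=1.11944 >1
Interval (-3.0000, 0).

left endpoint -3.0000.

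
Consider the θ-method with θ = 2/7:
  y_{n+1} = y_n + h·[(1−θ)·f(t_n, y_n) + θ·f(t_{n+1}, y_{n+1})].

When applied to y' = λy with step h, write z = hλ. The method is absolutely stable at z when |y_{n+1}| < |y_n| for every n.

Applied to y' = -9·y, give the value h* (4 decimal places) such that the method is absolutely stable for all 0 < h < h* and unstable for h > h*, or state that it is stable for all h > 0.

With y'=λy (z=hλ):
  y_{n+1} = y_n + z·[5/7·y_n + 2/7·y_{n+1}] ⇒ (1 − 2/7z)y_{n+1} = (1 + 5/7z)y_n
  ⇒ R(z) = (1 + 5/7z)/(1 − 2/7z).

Find x<0 with |R(x)|<1.
x=-0.4: |R|=0.6410
R=−1: 1+5/7x = −1+2/7x ⇒ -3/7x=2 ⇒ x=2/(-3/7)=-4.6667
Confirm numerically:
  x=-3.304: |R|=0.69959 <1
  x=-2.934: |R|=0.59605 <1
  x=-2.407: |R|=0.42619 <1
  x=-5.241: |R|=1.09856 >1
  x=-4.986: |R|=1.05645 >1
  x=-4.725: |R|=1.01064 >1
So |R|<1 on (-4.6667, 0).

(-4.6667,0); λ=-9 ⇒ h* = (14/3)/9 = 0.5185.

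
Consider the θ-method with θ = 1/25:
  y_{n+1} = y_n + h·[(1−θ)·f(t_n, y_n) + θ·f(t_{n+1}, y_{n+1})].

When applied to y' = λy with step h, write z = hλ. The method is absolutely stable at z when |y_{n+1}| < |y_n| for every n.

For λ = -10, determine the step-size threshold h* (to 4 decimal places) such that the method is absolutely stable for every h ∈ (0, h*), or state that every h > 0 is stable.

(-2.1739,0); λ=-10 ⇒ h* = (50/23)/10 = 0.2174.

Test eqn y'=λy, z=hλ:
  y_{n+1} = y_n + z·[24/25·y_n + 1/25·y_{n+1}] ⇒ (1 − 1/25z)y_{n+1} = (1 + 24/25z)y_n
  R(z) = (1 + 24/25z)/(1 − 1/25z).

Need |R(x)|<1, x<0.
x=-0.44: |R|=0.5676
R=−1: 1+24/25x = −1+1/25x ⇒ -23/25x=2 ⇒ x=2/(-23/25)=-2.1739
Confirm numerically:
  x=-1.902: |R|=0.76753 <1
  x=-1.770: |R|=0.65297 <1
  x=-1.652: |R|=0.54960 <1
  x=-1.202: |R|=0.14686 <1
  x=-2.744: |R|=1.47261 >1
  x=-2.529: |R|=1.29667 >1
Interval (-2.1739, 0).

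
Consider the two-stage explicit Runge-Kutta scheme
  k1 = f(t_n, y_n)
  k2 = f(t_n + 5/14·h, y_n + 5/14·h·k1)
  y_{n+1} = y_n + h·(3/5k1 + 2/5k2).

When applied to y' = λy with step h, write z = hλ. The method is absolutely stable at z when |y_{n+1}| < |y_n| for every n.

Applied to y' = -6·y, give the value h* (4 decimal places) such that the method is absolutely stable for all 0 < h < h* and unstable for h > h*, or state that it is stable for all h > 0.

Test eqn y'=λy, z=hλ:
  k1=λy_n ⇒ h·k1=z·y_n;  k2=λ(1+5/14z)y_n ⇒ h·k2=z(1+5/14z)y_n
  y_{n+1}/y_n = 1 + 3/5z + 2/5z(1+5/14z) = 1 + z + 1/7z²
  R(z) = 1 + z + 1/7z².

Boundary: |R(x)|=1, x<0.
x=-1.27: |R|=0.0396
R=1: x+1/7x²=0 ⇒ x=−7=-7.0000; min R=1−1/(4·1/7)=-0.7500>−1
Confirm numerically:
  x=-6.035: |R|=0.16803 <1
  x=-4.581: |R|=0.58306 <1
  x=-3.907: |R|=0.72634 <1
  x=-7.510: |R|=1.54716 >1
  x=-7.180: |R|=1.18463 >1
Interval (-7.0000, 0).

(-7.0000,0); λ=-6 ⇒ h* = (7)/6 = 1.1667.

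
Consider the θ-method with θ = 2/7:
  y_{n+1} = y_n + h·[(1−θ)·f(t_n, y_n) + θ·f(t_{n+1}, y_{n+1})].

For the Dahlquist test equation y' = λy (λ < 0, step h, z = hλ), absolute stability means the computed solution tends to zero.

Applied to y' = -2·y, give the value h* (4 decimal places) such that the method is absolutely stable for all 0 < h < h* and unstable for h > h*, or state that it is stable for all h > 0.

Test eqn y'=λy, z=hλ:
  y_{n+1} = y_n + z·[5/7·y_n + 2/7·y_{n+1}] ⇒ (1 − 2/7z)y_{n+1} = (1 + 5/7z)y_n
  ⇒ R(z) = (1 + 5/7z)/(1 − 2/7z).

Find x<0 with |R(x)|<1.
x=-1.21: |R|=0.1008
R=−1: 1+5/7x = −1+2/7x ⇒ -3/7x=2 ⇒ x=2/(-3/7)=-4.6667
Confirm numerically:
  x=-4.089: |R|=0.88582 <1
  x=-3.133: |R|=0.65317 <1
  x=-2.155: |R|=0.33378 <1
  x=-1.973: |R|=0.26174 <1
  x=-4.818: |R|=1.02729 >1
  x=-4.787: |R|=1.02178 >1
So |R|<1 on (-4.6667, 0).

(-4.6667,0); λ=-2 ⇒ h* = (14/3)/2 = 2.3333.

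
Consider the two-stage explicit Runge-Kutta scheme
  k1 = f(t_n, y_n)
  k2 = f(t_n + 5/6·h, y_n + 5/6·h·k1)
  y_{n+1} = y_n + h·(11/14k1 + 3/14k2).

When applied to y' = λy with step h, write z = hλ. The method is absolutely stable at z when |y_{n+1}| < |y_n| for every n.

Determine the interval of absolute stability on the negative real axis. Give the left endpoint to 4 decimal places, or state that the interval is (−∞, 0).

Set f=λy, z=hλ:
  k1=λy_n ⇒ h·k1=z·y_n;  k2=λ(1+5/6z)y_n ⇒ h·k2=z(1+5/6z)y_n
  y_{n+1}/y_n = 1 + 11/14z + 3/14z(1+5/6z) = 1 + z + 5/28z²
  ⇒ R(z) = 1 + z + 5/28z².

Need |R(x)|<1, x<0.
x=-1.37: |R|=0.0348
R=1: x+5/28x²=0 ⇒ x=−28/5=-5.6000; min R=1−1/(4·5/28)=-0.4000>−1
Confirm numerically:
  x=-3.787: |R|=0.22604 <1
  x=-2.439: |R|=0.37673 <1
  x=-2.304: |R|=0.35607 <1
  x=-6.150: |R|=1.60402 >1
  x=-6.124: |R|=1.57303 >1
  x=-5.808: |R|=1.21573 >1
So |R|<1 on (-5.6000, 0).

(-5.6000, 0).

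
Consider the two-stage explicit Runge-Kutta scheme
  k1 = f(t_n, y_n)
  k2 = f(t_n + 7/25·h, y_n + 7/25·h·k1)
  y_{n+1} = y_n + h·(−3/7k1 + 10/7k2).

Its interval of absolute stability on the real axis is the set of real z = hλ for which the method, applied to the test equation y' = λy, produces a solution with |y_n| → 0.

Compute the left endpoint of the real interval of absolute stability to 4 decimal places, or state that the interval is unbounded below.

On y'=λy, z=hλ:
  k1=λy_n ⇒ h·k1=z·y_n;  k2=λ(1+7/25z)y_n ⇒ h·k2=z(1+7/25z)y_n
  y_{n+1}/y_n = 1 − 3/7z + 10/7z(1+7/25z) = 1 + z + 2/5z²
  so R(z) = 1 + z + 2/5z².

Need |R(x)|<1, x<0.
x=-1.21: |R|=0.3756
R=1: x+2/5x²=0 ⇒ x=−5/2=-2.5000; min R=1−1/(4·2/5)=0.3750>−1
Confirm numerically:
  x=-2.152: |R|=0.70044 <1
  x=-1.882: |R|=0.53477 <1
  x=-1.848: |R|=0.51804 <1
  x=-1.329: |R|=0.37750 <1
  x=-2.860: |R|=1.41184 >1
  x=-2.740: |R|=1.26304 >1
Interval (-2.5000, 0).

left endpoint -2.5000.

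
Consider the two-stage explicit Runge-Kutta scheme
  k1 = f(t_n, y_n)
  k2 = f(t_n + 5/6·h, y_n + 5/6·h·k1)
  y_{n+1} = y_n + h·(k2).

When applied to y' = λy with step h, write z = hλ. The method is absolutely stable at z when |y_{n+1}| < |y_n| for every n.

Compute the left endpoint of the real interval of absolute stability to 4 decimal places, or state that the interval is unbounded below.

On y'=λy, z=hλ:
  k1=λy_n ⇒ h·k1=z·y_n;  k2=λ(1+5/6z)y_n ⇒ h·k2=z(1+5/6z)y_n
  y_{n+1}/y_n = 1 + z(1+5/6z) = 1 + z + 5/6z²
  R(z) = 1 + z + 5/6z².

Need |R(x)|<1, x<0.
x=-0.61: |R|=0.7001
R=1: x+5/6x²=0 ⇒ x=−6/5=-1.2000; min R=1−1/(4·5/6)=0.7000>−1
Confirm numerically:
  x=-1.068: |R|=0.88252 <1
  x=-0.963: |R|=0.80981 <1
  x=-0.708: |R|=0.70972 <1
  x=-1.429: |R|=1.27270 >1
  x=-1.252: |R|=1.05425 >1
Interval (-1.2000, 0).

z* = -1.2000.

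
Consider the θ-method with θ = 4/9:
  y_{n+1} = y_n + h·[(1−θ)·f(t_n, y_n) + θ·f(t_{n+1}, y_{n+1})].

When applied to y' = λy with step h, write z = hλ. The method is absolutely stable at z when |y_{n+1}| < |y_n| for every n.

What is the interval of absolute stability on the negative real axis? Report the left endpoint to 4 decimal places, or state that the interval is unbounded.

(-18.0000, 0).

On y'=λy, z=hλ:
  y_{n+1} = y_n + z·[5/9·y_n + 4/9·y_{n+1}] ⇒ (1 − 4/9z)y_{n+1} = (1 + 5/9z)y_n
  so R(z) = (1 + 5/9z)/(1 − 4/9z).

Need |R(x)|<1, x<0.
x=-1.4: |R|=0.1370
R=−1: 1+5/9x = −1+4/9x ⇒ -1/9x=2 ⇒ x=2/(-1/9)=-18.0000
Confirm numerically:
  x=-15.010: |R|=0.95669 <1
  x=-14.650: |R|=0.95044 <1
  x=-11.798: |R|=0.88963 <1
  x=-10.122: |R|=0.84081 <1
  x=-18.289: |R|=1.00352 >1
  x=-18.225: |R|=1.00275 >1
  x=-18.025: |R|=1.00031 >1
Interval (-18.0000, 0).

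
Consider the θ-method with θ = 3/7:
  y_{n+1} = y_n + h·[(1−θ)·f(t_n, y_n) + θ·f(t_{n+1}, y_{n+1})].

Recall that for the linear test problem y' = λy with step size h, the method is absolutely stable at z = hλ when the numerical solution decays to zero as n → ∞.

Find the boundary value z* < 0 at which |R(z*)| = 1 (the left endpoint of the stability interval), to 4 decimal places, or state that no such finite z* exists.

z* = -14.0000.

Set f=λy, z=hλ:
  y_{n+1} = y_n + z·[4/7·y_n + 3/7·y_{n+1}] ⇒ (1 − 3/7z)y_{n+1} = (1 + 4/7z)y_n
  ⇒ R(z) = (1 + 4/7z)/(1 − 3/7z).

Boundary: |R(x)|=1, x<0.
x=-1.62: |R|=0.0438
R=−1: 1+4/7x = −1+3/7x ⇒ -1/7x=2 ⇒ x=2/(-1/7)=-14.0000
Confirm numerically:
  x=-12.685: |R|=0.97081 <1
  x=-10.357: |R|=0.90431 <1
  x=-9.672: |R|=0.87983 <1
  x=-6.849: |R|=0.74041 <1
  x=-14.463: |R|=1.00919 >1
  x=-14.352: |R|=1.00703 >1
  x=-14.054: |R|=1.00110 >1
Interval (-14.0000, 0).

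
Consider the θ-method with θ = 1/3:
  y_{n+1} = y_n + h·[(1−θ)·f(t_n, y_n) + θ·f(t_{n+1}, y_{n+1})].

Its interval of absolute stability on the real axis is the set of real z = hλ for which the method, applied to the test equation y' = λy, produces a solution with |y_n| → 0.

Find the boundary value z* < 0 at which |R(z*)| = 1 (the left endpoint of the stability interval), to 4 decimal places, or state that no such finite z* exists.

On y'=λy, z=hλ:
  y_{n+1} = y_n + z·[2/3·y_n + 1/3·y_{n+1}] ⇒ (1 − 1/3z)y_{n+1} = (1 + 2/3z)y_n
  ⇒ R(z) = (1 + 2/3z)/(1 − 1/3z).

Need |R(x)|<1, x<0.
x=-0.51: |R|=0.5641
R=−1: 1+2/3x = −1+1/3x ⇒ -1/3x=2 ⇒ x=2/(-1/3)=-6.0000
Confirm numerically:
  x=-5.733: |R|=0.96943 <1
  x=-5.178: |R|=0.89949 <1
  x=-2.934: |R|=0.48332 <1
  x=-2.651: |R|=0.40736 <1
  x=-6.503: |R|=1.05293 >1
  x=-6.185: |R|=1.02014 >1
Stable set (-6.0000, 0).

left endpoint -6.0000.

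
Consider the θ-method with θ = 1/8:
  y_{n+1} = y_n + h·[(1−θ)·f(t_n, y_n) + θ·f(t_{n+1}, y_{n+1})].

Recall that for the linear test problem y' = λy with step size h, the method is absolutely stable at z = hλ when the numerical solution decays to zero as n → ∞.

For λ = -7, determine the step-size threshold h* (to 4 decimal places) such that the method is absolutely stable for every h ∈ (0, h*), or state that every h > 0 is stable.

(-2.6667,0); λ=-7 ⇒ h* = (8/3)/7 = 0.3810.

On y'=λy, z=hλ:
  y_{n+1} = y_n + z·[7/8·y_n + 1/8·y_{n+1}] ⇒ (1 − 1/8z)y_{n+1} = (1 + 7/8z)y_n
  ⇒ R(z) = (1 + 7/8z)/(1 − 1/8z).

Find x<0 with |R(x)|<1.
x=-1.64: |R|=0.3610
R=−1: 1+7/8x = −1+1/8x ⇒ -3/4x=2 ⇒ x=2/(-3/4)=-2.6667
Confirm numerically:
  x=-1.516: |R|=0.27449 <1
  x=-1.391: |R|=0.18496 <1
  x=-1.119: |R|=0.01831 <1
  x=-3.045: |R|=1.20552 >1
  x=-2.983: |R|=1.17281 >1
Interval (-2.6667, 0).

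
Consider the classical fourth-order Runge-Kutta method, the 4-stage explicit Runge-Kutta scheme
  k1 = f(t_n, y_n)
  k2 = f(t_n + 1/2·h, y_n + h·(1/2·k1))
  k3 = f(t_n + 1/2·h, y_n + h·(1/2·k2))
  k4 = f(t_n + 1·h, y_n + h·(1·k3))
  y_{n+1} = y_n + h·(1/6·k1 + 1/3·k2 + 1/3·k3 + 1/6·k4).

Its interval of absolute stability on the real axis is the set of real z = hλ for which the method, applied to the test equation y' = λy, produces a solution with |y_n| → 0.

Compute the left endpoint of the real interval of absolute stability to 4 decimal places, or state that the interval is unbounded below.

With y'=λy (z=hλ):
  order 4, 4-stage ⇒ R(z)=1+z+z^2/2+z^3/6+z^4/24
  (e.g. R(-1.5)=0.27344, |R|=0.27344)

Find x<0 with |R(x)|<1.
x=-1.5: |R|=0.2734
|R(-1.43)|=0.2793 |R(-0.88)|=0.4186 |R(-0.83)|=0.4389
Bisect:
  x_lo=-3.5521 |R|=2.9201  x_hi=-0.2443 |R|=0.7832
  mid=-1.89822 |R|=0.30441 →hi
  mid=-2.72515 |R|=0.91304 →hi
  mid=-3.13862 |R|=1.67715 →lo
  mid=-2.93188 |R|=1.24446 →lo
  mid=-2.82852 |R|=1.06715 →lo
  mid=-2.77683 |R|=0.98732 →hi
  mid=-2.80267 |R|=1.02652 →lo
  mid=-2.78975 |R|=1.00674 →lo
  mid=-2.78329 |R|=0.99699 →hi
  mid=-2.78652 |R|=1.00186 →lo
  ...
  [-2.78531,-2.78511] ⇒ x*=-2.7853
Stable set (-2.7853, 0).

left endpoint -2.7853.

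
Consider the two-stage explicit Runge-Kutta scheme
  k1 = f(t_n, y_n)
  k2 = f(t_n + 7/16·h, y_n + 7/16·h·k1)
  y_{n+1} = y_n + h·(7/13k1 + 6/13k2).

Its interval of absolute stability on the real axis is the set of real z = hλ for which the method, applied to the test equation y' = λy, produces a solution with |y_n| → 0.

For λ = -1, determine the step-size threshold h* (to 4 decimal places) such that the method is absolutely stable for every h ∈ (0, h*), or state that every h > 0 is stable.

Test eqn y'=λy, z=hλ:
  k1=λy_n ⇒ h·k1=z·y_n;  k2=λ(1+7/16z)y_n ⇒ h·k2=z(1+7/16z)y_n
  y_{n+1}/y_n = 1 + 7/13z + 6/13z(1+7/16z) = 1 + z + 21/104z²
  ⇒ R(z) = 1 + z + 21/104z².

Need |R(x)|<1, x<0.
x=-0.88: |R|=0.2764
R=1: x+21/104x²=0 ⇒ x=−104/21=-4.9524; min R=1−1/(4·21/104)=-0.2381>−1
Confirm numerically:
  x=-3.592: |R|=0.01331 <1
  x=-2.807: |R|=0.21600 <1
  x=-2.740: |R|=0.22404 <1
  x=-5.378: |R|=1.46220 >1
  x=-5.138: |R|=1.19258 >1
  x=-5.044: |R|=1.09331 >1
Interval (-4.9524, 0).

(-4.9524,0); λ=-1 ⇒ h* = (104/21)/1 = 4.9524.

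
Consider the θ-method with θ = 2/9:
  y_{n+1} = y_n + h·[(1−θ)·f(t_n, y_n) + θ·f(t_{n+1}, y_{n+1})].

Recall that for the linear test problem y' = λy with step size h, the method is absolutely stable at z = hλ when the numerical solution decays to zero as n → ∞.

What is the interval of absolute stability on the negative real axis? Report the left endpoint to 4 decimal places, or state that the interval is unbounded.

With y'=λy (z=hλ):
  y_{n+1} = y_n + z·[7/9·y_n + 2/9·y_{n+1}] ⇒ (1 − 2/9z)y_{n+1} = (1 + 7/9z)y_n
  ⇒ R(z) = (1 + 7/9z)/(1 − 2/9z).

Need |R(x)|<1, x<0.
x=-0.93: |R|=0.2293
R=−1: 1+7/9x = −1+2/9x ⇒ -5/9x=2 ⇒ x=2/(-5/9)=-3.6000
Confirm numerically:
  x=-2.779: |R|=0.71802 <1
  x=-2.720: |R|=0.69529 <1
  x=-2.480: |R|=0.59885 <1
  x=-1.445: |R|=0.09378 <1
  x=-3.985: |R|=1.11344 >1
  x=-3.938: |R|=1.10014 >1
  x=-3.633: |R|=1.01014 >1
Stable set (-3.6000, 0).

z∈(-3.6000,0).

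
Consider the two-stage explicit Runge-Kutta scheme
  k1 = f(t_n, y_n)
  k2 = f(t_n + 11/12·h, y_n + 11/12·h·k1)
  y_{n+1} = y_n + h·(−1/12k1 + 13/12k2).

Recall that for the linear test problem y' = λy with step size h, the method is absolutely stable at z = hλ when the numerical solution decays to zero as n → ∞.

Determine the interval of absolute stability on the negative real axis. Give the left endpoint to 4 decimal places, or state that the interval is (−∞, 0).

Set f=λy, z=hλ:
  k1=λy_n ⇒ h·k1=z·y_n;  k2=λ(1+11/12z)y_n ⇒ h·k2=z(1+11/12z)y_n
  y_{n+1}/y_n = 1 − 1/12z + 13/12z(1+11/12z) = 1 + z + 143/144z²
  so R(z) = 1 + z + 143/144z².

Find x<0 with |R(x)|<1.
x=-0.82: |R|=0.8477
R=1: x+143/144x²=0 ⇒ x=−144/143=-1.0070; min R=1−1/(4·143/144)=0.7483>−1
Confirm numerically:
  x=-0.943: |R|=0.94007 <1
  x=-0.866: |R|=0.87875 <1
  x=-0.510: |R|=0.74829 <1
  x=-1.353: |R|=1.46490 >1
  x=-1.037: |R|=1.03090 >1
So |R|<1 on (-1.0070, 0).

(-1.0070, 0).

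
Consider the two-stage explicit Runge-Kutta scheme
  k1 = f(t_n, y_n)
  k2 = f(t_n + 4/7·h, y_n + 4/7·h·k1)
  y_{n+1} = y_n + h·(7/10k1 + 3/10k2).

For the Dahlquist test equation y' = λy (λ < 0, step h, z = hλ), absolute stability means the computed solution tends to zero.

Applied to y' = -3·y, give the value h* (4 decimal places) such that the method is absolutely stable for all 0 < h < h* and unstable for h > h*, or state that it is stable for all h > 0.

(-5.8333,0); λ=-3 ⇒ h* = (35/6)/3 = 1.9444.

With y'=λy (z=hλ):
  k1=λy_n ⇒ h·k1=z·y_n;  k2=λ(1+4/7z)y_n ⇒ h·k2=z(1+4/7z)y_n
  y_{n+1}/y_n = 1 + 7/10z + 3/10z(1+4/7z) = 1 + z + 6/35z²
  R(z) = 1 + z + 6/35z².

Find x<0 with |R(x)|<1.
x=-1.25: |R|=0.0179
R=1: x+6/35x²=0 ⇒ x=−35/6=-5.8333; min R=1−1/(4·6/35)=-0.4583>−1
Confirm numerically:
  x=-4.986: |R|=0.27575 <1
  x=-4.912: |R|=0.22418 <1
  x=-3.412: |R|=0.41627 <1
  x=-2.644: |R|=0.44559 <1
  x=-6.287: |R|=1.48895 >1
  x=-6.204: |R|=1.39422 >1
  x=-5.959: |R|=1.12837 >1
Stable set (-5.8333, 0).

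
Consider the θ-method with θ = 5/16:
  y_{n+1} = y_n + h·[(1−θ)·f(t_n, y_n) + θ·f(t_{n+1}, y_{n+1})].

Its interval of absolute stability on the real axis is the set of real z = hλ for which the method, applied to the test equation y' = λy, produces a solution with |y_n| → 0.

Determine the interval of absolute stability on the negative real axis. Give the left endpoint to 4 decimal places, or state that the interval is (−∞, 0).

With y'=λy (z=hλ):
  y_{n+1} = y_n + z·[11/16·y_n + 5/16·y_{n+1}] ⇒ (1 − 5/16z)y_{n+1} = (1 + 11/16z)y_n
  R(z) = (1 + 11/16z)/(1 − 5/16z).

Find x<0 with |R(x)|<1.
x=-1.18: |R|=0.1379
R=−1: 1+11/16x = −1+5/16x ⇒ -3/8x=2 ⇒ x=2/(-3/8)=-5.3333
Confirm numerically:
  x=-4.622: |R|=0.89087 <1
  x=-3.962: |R|=0.77023 <1
  x=-2.835: |R|=0.50323 <1
  x=-5.855: |R|=1.06913 >1
  x=-5.634: |R|=1.04084 >1
So |R|<1 on (-5.3333, 0).

(-5.3333, 0).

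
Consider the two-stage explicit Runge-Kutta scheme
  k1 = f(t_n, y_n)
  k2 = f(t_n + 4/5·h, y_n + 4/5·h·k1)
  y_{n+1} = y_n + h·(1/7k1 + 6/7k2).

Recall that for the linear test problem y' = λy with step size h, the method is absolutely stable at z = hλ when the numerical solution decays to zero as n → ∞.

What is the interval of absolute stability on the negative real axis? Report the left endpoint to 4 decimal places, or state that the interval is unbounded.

(-1.4583, 0).

On y'=λy, z=hλ:
  k1=λy_n ⇒ h·k1=z·y_n;  k2=λ(1+4/5z)y_n ⇒ h·k2=z(1+4/5z)y_n
  y_{n+1}/y_n = 1 + 1/7z + 6/7z(1+4/5z) = 1 + z + 24/35z²
  ⇒ R(z) = 1 + z + 24/35z².

Solve |R(x)|<1 on ℝ⁻.
x=-1.33: |R|=0.8830
R=1: x+24/35x²=0 ⇒ x=−35/24=-1.4583; min R=1−1/(4·24/35)=0.6354>−1
Confirm numerically:
  x=-1.435: |R|=0.97704 <1
  x=-1.404: |R|=0.94769 <1
  x=-1.048: |R|=0.70512 <1
  x=-0.983: |R|=0.67960 <1
  x=-1.767: |R|=1.37400 >1
  x=-1.503: |R|=1.04603 >1
So |R|<1 on (-1.4583, 0).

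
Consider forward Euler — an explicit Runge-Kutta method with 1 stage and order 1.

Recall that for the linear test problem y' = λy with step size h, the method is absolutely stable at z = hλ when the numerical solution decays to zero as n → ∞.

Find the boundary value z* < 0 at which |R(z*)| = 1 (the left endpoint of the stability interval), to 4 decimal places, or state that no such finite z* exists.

left endpoint -2.0000.

Test eqn y'=λy, z=hλ:
  order 1, 1-stage ⇒ R(z)=1+z
  (e.g. R(-1.46)=-0.46000, |R|=0.46000)

Need |R(x)|<1, x<0.
x=-1.46: |R|=0.4600
|R(-1.84)|=0.8400 |R(-0.97)|=0.0300 |R(-0.89)|=0.1100
Bisect:
  x_lo=-2.7268 |R|=1.7268  x_hi=-0.3287 |R|=0.6713
  mid=-1.52773 |R|=0.52773 →hi
  mid=-2.12727 |R|=1.12727 →lo
  mid=-1.82750 |R|=0.82750 →hi
  mid=-1.97739 |R|=0.97739 →hi
  mid=-2.05233 |R|=1.05233 →lo
  mid=-2.01486 |R|=1.01486 →lo
  mid=-1.99612 |R|=0.99612 →hi
  mid=-2.00549 |R|=1.00549 →lo
  ...
  [-2.00007,-1.99993] ⇒ x*=-2.0000
Interval (-2.0000, 0).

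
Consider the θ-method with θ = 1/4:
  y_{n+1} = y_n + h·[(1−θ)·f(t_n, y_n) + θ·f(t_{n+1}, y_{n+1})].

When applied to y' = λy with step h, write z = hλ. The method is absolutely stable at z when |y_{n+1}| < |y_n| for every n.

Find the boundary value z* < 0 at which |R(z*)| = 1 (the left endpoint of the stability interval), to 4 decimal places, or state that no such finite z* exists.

Set f=λy, z=hλ:
  y_{n+1} = y_n + z·[3/4·y_n + 1/4·y_{n+1}] ⇒ (1 − 1/4z)y_{n+1} = (1 + 3/4z)y_n
  Hence R(z) = (1 + 3/4z)/(1 − 1/4z).

Boundary: |R(x)|=1, x<0.
x=-1.63: |R|=0.1581
R=−1: 1+3/4x = −1+1/4x ⇒ -1/2x=2 ⇒ x=2/(-1/2)=-4.0000
Confirm numerically:
  x=-3.447: |R|=0.85148 <1
  x=-3.266: |R|=0.79796 <1
  x=-3.108: |R|=0.74902 <1
  x=-4.551: |R|=1.12887 >1
  x=-4.451: |R|=1.10673 >1
  x=-4.195: |R|=1.04759 >1
So |R|<1 on (-4.0000, 0).

z* = -4.0000.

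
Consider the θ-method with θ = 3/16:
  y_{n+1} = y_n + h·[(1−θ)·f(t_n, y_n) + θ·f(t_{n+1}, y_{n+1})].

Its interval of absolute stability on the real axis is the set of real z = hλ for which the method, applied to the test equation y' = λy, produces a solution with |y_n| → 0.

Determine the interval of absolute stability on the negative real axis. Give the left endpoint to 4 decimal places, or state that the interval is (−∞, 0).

z∈(-3.2000,0).

Test eqn y'=λy, z=hλ:
  y_{n+1} = y_n + z·[13/16·y_n + 3/16·y_{n+1}] ⇒ (1 − 3/16z)y_{n+1} = (1 + 13/16z)y_n
  so R(z) = (1 + 13/16z)/(1 − 3/16z).

Need |R(x)|<1, x<0.
x=-0.59: |R|=0.4688
R=−1: 1+13/16x = −1+3/16x ⇒ -5/8x=2 ⇒ x=2/(-5/8)=-3.2000
Confirm numerically:
  x=-1.912: |R|=0.40743 <1
  x=-1.563: |R|=0.20876 <1
  x=-1.315: |R|=0.05490 <1
  x=-1.312: |R|=0.05297 <1
  x=-3.766: |R|=1.20734 >1
  x=-3.354: |R|=1.05909 >1
  x=-3.316: |R|=1.04470 >1
So |R|<1 on (-3.2000, 0).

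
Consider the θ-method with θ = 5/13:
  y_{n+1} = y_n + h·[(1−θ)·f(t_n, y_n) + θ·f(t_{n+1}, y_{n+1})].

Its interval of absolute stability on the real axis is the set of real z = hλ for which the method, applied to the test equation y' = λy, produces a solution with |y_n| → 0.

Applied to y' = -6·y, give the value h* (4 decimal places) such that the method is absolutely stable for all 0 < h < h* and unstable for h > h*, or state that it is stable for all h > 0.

(-8.6667,0); λ=-6 ⇒ h* = (26/3)/6 = 1.4444.

With y'=λy (z=hλ):
  y_{n+1} = y_n + z·[8/13·y_n + 5/13·y_{n+1}] ⇒ (1 − 5/13z)y_{n+1} = (1 + 8/13z)y_n
  R(z) = (1 + 8/13z)/(1 − 5/13z).

Boundary: |R(x)|=1, x<0.
x=-0.84: |R|=0.3651
R=−1: 1+8/13x = −1+5/13x ⇒ -3/13x=2 ⇒ x=2/(-3/13)=-8.6667
Confirm numerically:
  x=-8.080: |R|=0.96704 <1
  x=-8.011: |R|=0.96293 <1
  x=-4.393: |R|=0.63332 <1
  x=-9.232: |R|=1.02867 >1
  x=-9.145: |R|=1.02444 >1
  x=-8.763: |R|=1.00509 >1
Stable set (-8.6667, 0).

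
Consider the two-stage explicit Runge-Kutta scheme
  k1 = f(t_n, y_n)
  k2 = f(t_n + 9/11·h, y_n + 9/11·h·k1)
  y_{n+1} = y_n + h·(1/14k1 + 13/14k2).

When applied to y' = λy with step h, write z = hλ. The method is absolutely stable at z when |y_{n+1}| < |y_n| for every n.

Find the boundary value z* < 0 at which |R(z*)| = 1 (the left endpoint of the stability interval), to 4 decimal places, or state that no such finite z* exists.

left endpoint -1.3162.

On y'=λy, z=hλ:
  k1=λy_n ⇒ h·k1=z·y_n;  k2=λ(1+9/11z)y_n ⇒ h·k2=z(1+9/11z)y_n
  y_{n+1}/y_n = 1 + 1/14z + 13/14z(1+9/11z) = 1 + z + 117/154z²
  Hence R(z) = 1 + z + 117/154z².

Need |R(x)|<1, x<0.
x=-1.52: |R|=1.2353
R=1: x+117/154x²=0 ⇒ x=−154/117=-1.3162; min R=1−1/(4·117/154)=0.6709>−1
Confirm numerically:
  x=-1.129: |R|=0.83940 <1
  x=-1.078: |R|=0.80488 <1
  x=-0.880: |R|=0.70834 <1
  x=-1.480: |R|=1.18414 >1
  x=-1.472: |R|=1.17419 >1
So |R|<1 on (-1.3162, 0).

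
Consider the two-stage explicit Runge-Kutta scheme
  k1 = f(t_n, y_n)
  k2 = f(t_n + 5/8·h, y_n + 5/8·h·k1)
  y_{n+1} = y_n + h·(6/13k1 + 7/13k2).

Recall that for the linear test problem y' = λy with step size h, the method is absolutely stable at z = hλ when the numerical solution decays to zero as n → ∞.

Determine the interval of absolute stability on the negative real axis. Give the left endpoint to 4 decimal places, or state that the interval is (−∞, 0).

(-2.9714, 0).

Set f=λy, z=hλ:
  k1=λy_n ⇒ h·k1=z·y_n;  k2=λ(1+5/8z)y_n ⇒ h·k2=z(1+5/8z)y_n
  y_{n+1}/y_n = 1 + 6/13z + 7/13z(1+5/8z) = 1 + z + 35/104z²
  Hence R(z) = 1 + z + 35/104z².

Solve |R(x)|<1 on ℝ⁻.
x=-0.51: |R|=0.5775
R=1: x+35/104x²=0 ⇒ x=−104/35=-2.9714; min R=1−1/(4·35/104)=0.2571>−1
Confirm numerically:
  x=-2.712: |R|=0.76322 <1
  x=-2.702: |R|=0.75500 <1
  x=-1.574: |R|=0.25977 <1
  x=-3.548: |R|=1.68845 >1
  x=-3.380: |R|=1.46475 >1
Interval (-2.9714, 0).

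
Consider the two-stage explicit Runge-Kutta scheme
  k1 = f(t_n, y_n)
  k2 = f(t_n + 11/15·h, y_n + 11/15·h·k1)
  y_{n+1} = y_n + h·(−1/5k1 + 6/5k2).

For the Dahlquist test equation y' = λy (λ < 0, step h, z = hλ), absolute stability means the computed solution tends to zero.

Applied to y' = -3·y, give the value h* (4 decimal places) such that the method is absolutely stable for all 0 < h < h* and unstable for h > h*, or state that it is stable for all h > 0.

With y'=λy (z=hλ):
  k1=λy_n ⇒ h·k1=z·y_n;  k2=λ(1+11/15z)y_n ⇒ h·k2=z(1+11/15z)y_n
  y_{n+1}/y_n = 1 − 1/5z + 6/5z(1+11/15z) = 1 + z + 22/25z²
  R(z) = 1 + z + 22/25z².

Need |R(x)|<1, x<0.
x=-1.45: |R|=1.4002
R=1: x+22/25x²=0 ⇒ x=−25/22=-1.1364; min R=1−1/(4·22/25)=0.7159>−1
Confirm numerically:
  x=-0.863: |R|=0.79240 <1
  x=-0.678: |R|=0.72652 <1
  x=-0.647: |R|=0.72138 <1
  x=-1.332: |R|=1.22932 >1
  x=-1.246: |R|=1.12021 >1
Interval (-1.1364, 0).

(-1.1364,0); λ=-3 ⇒ h* = (25/22)/3 = 0.3788.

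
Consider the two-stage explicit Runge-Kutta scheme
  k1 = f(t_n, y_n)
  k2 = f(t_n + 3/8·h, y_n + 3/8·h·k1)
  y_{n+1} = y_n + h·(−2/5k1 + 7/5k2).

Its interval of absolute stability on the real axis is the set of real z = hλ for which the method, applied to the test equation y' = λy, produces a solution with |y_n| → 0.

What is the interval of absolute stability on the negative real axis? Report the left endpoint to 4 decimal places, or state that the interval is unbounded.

z∈(-1.9048,0).

On y'=λy, z=hλ:
  k1=λy_n ⇒ h·k1=z·y_n;  k2=λ(1+3/8z)y_n ⇒ h·k2=z(1+3/8z)y_n
  y_{n+1}/y_n = 1 − 2/5z + 7/5z(1+3/8z) = 1 + z + 21/40z²
  ⇒ R(z) = 1 + z + 21/40z².

Need |R(x)|<1, x<0.
x=-1.33: |R|=0.5987
R=1: x+21/40x²=0 ⇒ x=−40/21=-1.9048; min R=1−1/(4·21/40)=0.5238>−1
Confirm numerically:
  x=-1.847: |R|=0.94399 <1
  x=-1.478: |R|=0.66885 <1
  x=-1.386: |R|=0.62252 <1
  x=-2.451: |R|=1.70289 >1
  x=-2.067: |R|=1.17606 >1
  x=-1.993: |R|=1.09233 >1
So |R|<1 on (-1.9048, 0).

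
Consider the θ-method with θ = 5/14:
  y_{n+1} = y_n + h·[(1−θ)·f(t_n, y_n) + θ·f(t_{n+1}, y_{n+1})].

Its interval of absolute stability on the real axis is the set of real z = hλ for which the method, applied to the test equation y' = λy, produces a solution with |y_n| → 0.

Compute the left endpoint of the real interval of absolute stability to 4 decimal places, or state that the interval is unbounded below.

On y'=λy, z=hλ:
  y_{n+1} = y_n + z·[9/14·y_n + 5/14·y_{n+1}] ⇒ (1 − 5/14z)y_{n+1} = (1 + 9/14z)y_n
  Hence R(z) = (1 + 9/14z)/(1 − 5/14z).

Boundary: |R(x)|=1, x<0.
x=-0.91: |R|=0.3132
R=−1: 1+9/14x = −1+5/14x ⇒ -2/7x=2 ⇒ x=2/(-2/7)=-7.0000
Confirm numerically:
  x=-6.170: |R|=0.92598 <1
  x=-4.525: |R|=0.72969 <1
  x=-3.501: |R|=0.55575 <1
  x=-7.333: |R|=1.02629 >1
  x=-7.126: |R|=1.01016 >1
Interval (-7.0000, 0).

left endpoint -7.0000.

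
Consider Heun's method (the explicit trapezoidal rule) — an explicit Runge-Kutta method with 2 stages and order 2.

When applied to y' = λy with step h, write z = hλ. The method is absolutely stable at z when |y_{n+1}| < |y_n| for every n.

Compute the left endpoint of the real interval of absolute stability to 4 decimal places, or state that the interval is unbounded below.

left endpoint -2.0000.

Test eqn y'=λy, z=hλ:
  order 2, 2-stage ⇒ R(z)=1+z+z^2/2
  (e.g. R(-0.64)=0.56480, |R|=0.56480)

Solve |R(x)|<1 on ℝ⁻.
x=-0.64: |R|=0.5648
|R(-1.64)|=0.7048 |R(-1.42)|=0.5882 |R(-0.97)|=0.5005
Bisect:
  x_lo=-2.4512 |R|=1.5530  x_hi=-0.2521 |R|=0.7797
  mid=-1.35166 |R|=0.56183 →hi
  mid=-1.90145 |R|=0.90631 →hi
  mid=-2.17634 |R|=1.19189 →lo
  mid=-2.03890 |R|=1.03965 →lo
  mid=-1.97017 |R|=0.97062 →hi
  mid=-2.00454 |R|=1.00455 →lo
  mid=-1.98735 |R|=0.98743 →hi
  mid=-1.99594 |R|=0.99595 →hi
  mid=-2.00024 |R|=1.00024 →lo
  ...
  [-2.00011,-1.99997] ⇒ x*=-2.0000
Stable set (-2.0000, 0).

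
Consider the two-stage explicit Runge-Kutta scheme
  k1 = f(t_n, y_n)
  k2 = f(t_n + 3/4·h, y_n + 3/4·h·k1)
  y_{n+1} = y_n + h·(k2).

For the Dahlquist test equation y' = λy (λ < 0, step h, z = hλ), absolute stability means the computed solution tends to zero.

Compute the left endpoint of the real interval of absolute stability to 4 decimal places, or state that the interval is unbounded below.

left endpoint -1.3333.

On y'=λy, z=hλ:
  k1=λy_n ⇒ h·k1=z·y_n;  k2=λ(1+3/4z)y_n ⇒ h·k2=z(1+3/4z)y_n
  y_{n+1}/y_n = 1 + z(1+3/4z) = 1 + z + 3/4z²
  so R(z) = 1 + z + 3/4z².

Solve |R(x)|<1 on ℝ⁻.
x=-0.61: |R|=0.6691
R=1: x+3/4x²=0 ⇒ x=−4/3=-1.3333; min R=1−1/(4·3/4)=0.6667>−1
Confirm numerically:
  x=-0.761: |R|=0.67334 <1
  x=-0.759: |R|=0.67306 <1
  x=-0.579: |R|=0.67243 <1
  x=-1.840: |R|=1.69920 >1
  x=-1.598: |R|=1.31720 >1
Stable set (-1.3333, 0).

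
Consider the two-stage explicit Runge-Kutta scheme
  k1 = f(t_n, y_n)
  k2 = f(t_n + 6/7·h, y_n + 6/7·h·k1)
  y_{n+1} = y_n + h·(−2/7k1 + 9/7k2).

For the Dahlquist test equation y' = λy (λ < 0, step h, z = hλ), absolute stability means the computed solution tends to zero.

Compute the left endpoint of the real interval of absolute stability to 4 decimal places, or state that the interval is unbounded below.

left endpoint -0.9074.

Test eqn y'=λy, z=hλ:
  k1=λy_n ⇒ h·k1=z·y_n;  k2=λ(1+6/7z)y_n ⇒ h·k2=z(1+6/7z)y_n
  y_{n+1}/y_n = 1 − 2/7z + 9/7z(1+6/7z) = 1 + z + 54/49z²
  ⇒ R(z) = 1 + z + 54/49z².

Solve |R(x)|<1 on ℝ⁻.
x=-0.69: |R|=0.8347
R=1: x+54/49x²=0 ⇒ x=−49/54=-0.9074; min R=1−1/(4·54/49)=0.7731>−1
Confirm numerically:
  x=-0.866: |R|=0.96048 <1
  x=-0.831: |R|=0.93003 <1
  x=-0.668: |R|=0.82376 <1
  x=-0.527: |R|=0.77907 <1
  x=-1.455: |R|=1.87805 >1
  x=-1.103: |R|=1.23775 >1
  x=-0.980: |R|=1.07840 >1
So |R|<1 on (-0.9074, 0).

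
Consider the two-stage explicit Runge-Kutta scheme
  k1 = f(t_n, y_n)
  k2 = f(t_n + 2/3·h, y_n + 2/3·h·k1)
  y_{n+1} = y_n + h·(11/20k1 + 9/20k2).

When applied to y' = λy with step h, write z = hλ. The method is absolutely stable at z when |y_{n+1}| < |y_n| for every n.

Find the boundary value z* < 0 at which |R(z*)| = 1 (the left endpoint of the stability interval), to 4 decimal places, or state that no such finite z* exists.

left endpoint -3.3333.

Test eqn y'=λy, z=hλ:
  k1=λy_n ⇒ h·k1=z·y_n;  k2=λ(1+2/3z)y_n ⇒ h·k2=z(1+2/3z)y_n
  y_{n+1}/y_n = 1 + 11/20z + 9/20z(1+2/3z) = 1 + z + 3/10z²
  ⇒ R(z) = 1 + z + 3/10z².

Solve |R(x)|<1 on ℝ⁻.
x=-0.35: |R|=0.6867
R=1: x+3/10x²=0 ⇒ x=−10/3=-3.3333; min R=1−1/(4·3/10)=0.1667>−1
Confirm numerically:
  x=-3.045: |R|=0.73661 <1
  x=-1.827: |R|=0.17438 <1
  x=-1.818: |R|=0.17354 <1
  x=-1.780: |R|=0.17052 <1
  x=-3.894: |R|=1.65497 >1
  x=-3.783: |R|=1.51033 >1
  x=-3.477: |R|=1.14986 >1
Stable set (-3.3333, 0).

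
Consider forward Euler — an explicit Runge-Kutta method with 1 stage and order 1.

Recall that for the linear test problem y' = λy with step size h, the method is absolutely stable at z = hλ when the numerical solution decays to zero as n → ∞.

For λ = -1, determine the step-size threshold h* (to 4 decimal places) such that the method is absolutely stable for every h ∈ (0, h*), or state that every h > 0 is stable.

Set f=λy, z=hλ:
  order 1, 1-stage ⇒ R(z)=1+z
  (e.g. R(-0.53)=0.47000, |R|=0.47000)

Need |R(x)|<1, x<0.
x=-0.53: |R|=0.4700
|R(-2.24)|=1.2400 |R(-1.59)|=0.5900 |R(-1.13)|=0.1300
Bisect:
  x_lo=-2.6182 |R|=1.6182  x_hi=-0.0984 |R|=0.9016
  mid=-1.35828 |R|=0.35828 →hi
  mid=-1.98823 |R|=0.98823 →hi
  mid=-2.30321 |R|=1.30321 →lo
  mid=-2.14572 |R|=1.14572 →lo
  mid=-2.06698 |R|=1.06698 →lo
  mid=-2.02761 |R|=1.02761 →lo
  mid=-2.00792 |R|=1.00792 →lo
  mid=-1.99808 |R|=0.99808 →hi
  mid=-2.00300 |R|=1.00300 →lo
  ...
  [-2.00008,-1.99992] ⇒ x*=-2.0000
Stable set (-2.0000, 0).

(-2.0000,0); λ=-1 ⇒ h* = 2.0000.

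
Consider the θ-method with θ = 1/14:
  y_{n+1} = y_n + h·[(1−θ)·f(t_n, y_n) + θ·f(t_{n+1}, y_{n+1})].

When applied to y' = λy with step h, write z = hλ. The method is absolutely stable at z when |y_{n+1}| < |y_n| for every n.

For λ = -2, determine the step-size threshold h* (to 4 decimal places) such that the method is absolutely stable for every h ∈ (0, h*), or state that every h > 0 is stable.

With y'=λy (z=hλ):
  y_{n+1} = y_n + z·[13/14·y_n + 1/14·y_{n+1}] ⇒ (1 − 1/14z)y_{n+1} = (1 + 13/14z)y_n
  ⇒ R(z) = (1 + 13/14z)/(1 − 1/14z).

Need |R(x)|<1, x<0.
x=-1.27: |R|=0.1644
R=−1: 1+13/14x = −1+1/14x ⇒ -6/7x=2 ⇒ x=2/(-6/7)=-2.3333
Confirm numerically:
  x=-1.444: |R|=0.30899 <1
  x=-1.299: |R|=0.18871 <1
  x=-1.264: |R|=0.15933 <1
  x=-2.866: |R|=1.37899 >1
  x=-2.806: |R|=1.33750 >1
  x=-2.661: |R|=1.23600 >1
Interval (-2.3333, 0).

(-2.3333,0); λ=-2 ⇒ h* = (7/3)/2 = 1.1667.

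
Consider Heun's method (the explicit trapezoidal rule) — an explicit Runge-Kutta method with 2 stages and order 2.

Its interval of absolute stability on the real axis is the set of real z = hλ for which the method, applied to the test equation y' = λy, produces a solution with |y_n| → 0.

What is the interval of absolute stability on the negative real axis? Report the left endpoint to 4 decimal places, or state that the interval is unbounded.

On y'=λy, z=hλ:
  order 2, 2-stage ⇒ R(z)=1+z+z^2/2
  (e.g. R(-1.22)=0.52420, |R|=0.52420)

Need |R(x)|<1, x<0.
x=-1.22: |R|=0.5242
|R(-1.35)|=0.5613 |R(-1.23)|=0.5264 |R(-0.69)|=0.5481
Bisect:
  x_lo=-2.3800 |R|=1.4522  x_hi=-0.1738 |R|=0.8413
  mid=-1.27689 |R|=0.53833 →hi
  mid=-1.82843 |R|=0.84315 →hi
  mid=-2.10420 |R|=1.10963 →lo
  mid=-1.96631 |R|=0.96688 →hi
  mid=-2.03526 |R|=1.03588 →lo
  mid=-2.00078 |R|=1.00078 →lo
  mid=-1.98355 |R|=0.98368 →hi
  ...
  [-2.00011,-1.99998] ⇒ x*=-2.0000
So |R|<1 on (-2.0000, 0).

(-2.0000, 0).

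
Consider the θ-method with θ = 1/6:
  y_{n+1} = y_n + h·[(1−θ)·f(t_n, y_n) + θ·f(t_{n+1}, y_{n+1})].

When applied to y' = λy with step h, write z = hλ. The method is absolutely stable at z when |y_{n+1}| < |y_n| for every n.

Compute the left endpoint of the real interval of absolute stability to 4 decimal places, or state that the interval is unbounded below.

Set f=λy, z=hλ:
  y_{n+1} = y_n + z·[5/6·y_n + 1/6·y_{n+1}] ⇒ (1 − 1/6z)y_{n+1} = (1 + 5/6z)y_n
  Hence R(z) = (1 + 5/6z)/(1 − 1/6z).

Boundary: |R(x)|=1, x<0.
x=-0.35: |R|=0.6693
R=−1: 1+5/6x = −1+1/6x ⇒ -2/3x=2 ⇒ x=2/(-2/3)=-3.0000
Confirm numerically:
  x=-2.965: |R|=0.98438 <1
  x=-2.298: |R|=0.66161 <1
  x=-1.749: |R|=0.35424 <1
  x=-3.226: |R|=1.09798 >1
  x=-3.197: |R|=1.08568 >1
  x=-3.029: |R|=1.01285 >1
Interval (-3.0000, 0).

z* = -3.0000.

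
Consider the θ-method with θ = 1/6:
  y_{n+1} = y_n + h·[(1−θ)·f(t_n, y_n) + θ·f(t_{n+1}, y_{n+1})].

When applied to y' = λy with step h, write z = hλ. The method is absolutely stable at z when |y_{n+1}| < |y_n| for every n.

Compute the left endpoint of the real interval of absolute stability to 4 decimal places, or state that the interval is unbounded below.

With y'=λy (z=hλ):
  y_{n+1} = y_n + z·[5/6·y_n + 1/6·y_{n+1}] ⇒ (1 − 1/6z)y_{n+1} = (1 + 5/6z)y_n
  R(z) = (1 + 5/6z)/(1 − 1/6z).

Find x<0 with |R(x)|<1.
x=-1.6: |R|=0.2632
R=−1: 1+5/6x = −1+1/6x ⇒ -2/3x=2 ⇒ x=2/(-2/3)=-3.0000
Confirm numerically:
  x=-2.680: |R|=0.85253 <1
  x=-2.146: |R|=0.58065 <1
  x=-1.641: |R|=0.28857 <1
  x=-1.294: |R|=0.06444 <1
  x=-3.461: |R|=1.19491 >1
  x=-3.185: |R|=1.08057 >1
So |R|<1 on (-3.0000, 0).

left endpoint -3.0000.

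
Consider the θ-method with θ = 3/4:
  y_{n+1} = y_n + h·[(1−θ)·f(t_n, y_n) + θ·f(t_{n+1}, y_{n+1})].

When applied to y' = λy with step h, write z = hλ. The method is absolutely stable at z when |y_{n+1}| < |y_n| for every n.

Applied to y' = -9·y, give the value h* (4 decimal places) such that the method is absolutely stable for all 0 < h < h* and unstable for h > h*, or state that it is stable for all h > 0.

With y'=λy (z=hλ):
  y_{n+1} = y_n + z·[1/4·y_n + 3/4·y_{n+1}] ⇒ (1 − 3/4z)y_{n+1} = (1 + 1/4z)y_n
  so R(z) = (1 + 1/4z)/(1 − 3/4z).

Find x<0 with |R(x)|<1.
x=-0.43: |R|=0.6749
x=-2: |R|=0.2000
x=-10: |R|=0.1765
x=-100: |R|=0.3158
θ=3/4≥1/2 ⇒ |1+1/4x|<|1−3/4x| ∀x<0 ⇒ interval (−∞,0).

(−∞, 0) — no finite endpoint. Any h>0 works for λ=-9.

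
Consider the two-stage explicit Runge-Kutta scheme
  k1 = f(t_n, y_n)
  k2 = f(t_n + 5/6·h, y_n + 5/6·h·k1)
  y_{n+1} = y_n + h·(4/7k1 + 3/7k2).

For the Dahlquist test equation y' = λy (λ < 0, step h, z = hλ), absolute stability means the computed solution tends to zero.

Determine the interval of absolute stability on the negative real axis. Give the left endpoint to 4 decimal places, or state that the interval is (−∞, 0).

Test eqn y'=λy, z=hλ:
  k1=λy_n ⇒ h·k1=z·y_n;  k2=λ(1+5/6z)y_n ⇒ h·k2=z(1+5/6z)y_n
  y_{n+1}/y_n = 1 + 4/7z + 3/7z(1+5/6z) = 1 + z + 5/14z²
  ⇒ R(z) = 1 + z + 5/14z².

Find x<0 with |R(x)|<1.
x=-1.66: |R|=0.3241
R=1: x+5/14x²=0 ⇒ x=−14/5=-2.8000; min R=1−1/(4·5/14)=0.3000>−1
Confirm numerically:
  x=-2.552: |R|=0.77397 <1
  x=-2.380: |R|=0.64300 <1
  x=-1.874: |R|=0.38024 <1
  x=-3.379: |R|=1.69873 >1
  x=-3.096: |R|=1.32729 >1
Interval (-2.8000, 0).

z∈(-2.8000,0).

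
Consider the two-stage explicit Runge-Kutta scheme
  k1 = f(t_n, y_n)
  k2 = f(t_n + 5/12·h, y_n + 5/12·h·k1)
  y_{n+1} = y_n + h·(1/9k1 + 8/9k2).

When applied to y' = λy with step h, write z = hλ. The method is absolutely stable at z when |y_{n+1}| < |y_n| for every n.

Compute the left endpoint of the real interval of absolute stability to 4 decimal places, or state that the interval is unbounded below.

z* = -2.7000.

Set f=λy, z=hλ:
  k1=λy_n ⇒ h·k1=z·y_n;  k2=λ(1+5/12z)y_n ⇒ h·k2=z(1+5/12z)y_n
  y_{n+1}/y_n = 1 + 1/9z + 8/9z(1+5/12z) = 1 + z + 10/27z²
  ⇒ R(z) = 1 + z + 10/27z².

Boundary: |R(x)|=1, x<0.
x=-1.37: |R|=0.3251
R=1: x+10/27x²=0 ⇒ x=−27/10=-2.7000; min R=1−1/(4·10/27)=0.3250>−1
Confirm numerically:
  x=-2.184: |R|=0.58261 <1
  x=-1.506: |R|=0.33401 <1
  x=-1.387: |R|=0.32551 <1
  x=-3.280: |R|=1.70459 >1
  x=-3.127: |R|=1.49453 >1
  x=-2.745: |R|=1.04575 >1
So |R|<1 on (-2.7000, 0).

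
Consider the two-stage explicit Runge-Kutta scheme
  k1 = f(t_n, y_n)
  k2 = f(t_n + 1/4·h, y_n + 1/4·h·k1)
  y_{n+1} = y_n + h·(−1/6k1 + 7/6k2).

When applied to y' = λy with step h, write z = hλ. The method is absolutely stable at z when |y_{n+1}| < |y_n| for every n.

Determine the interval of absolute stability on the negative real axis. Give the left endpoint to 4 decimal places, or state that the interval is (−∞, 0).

(-3.4286, 0).

Test eqn y'=λy, z=hλ:
  k1=λy_n ⇒ h·k1=z·y_n;  k2=λ(1+1/4z)y_n ⇒ h·k2=z(1+1/4z)y_n
  y_{n+1}/y_n = 1 − 1/6z + 7/6z(1+1/4z) = 1 + z + 7/24z²
  ⇒ R(z) = 1 + z + 7/24z².

Find x<0 with |R(x)|<1.
x=-0.36: |R|=0.6778
R=1: x+7/24x²=0 ⇒ x=−24/7=-3.4286; min R=1−1/(4·7/24)=0.1429>−1
Confirm numerically:
  x=-2.474: |R|=0.31120 <1
  x=-2.447: |R|=0.29944 <1
  x=-1.970: |R|=0.16193 <1
  x=-1.808: |R|=0.14542 <1
  x=-3.939: |R|=1.58642 >1
  x=-3.933: |R|=1.57864 >1
  x=-3.492: |R|=1.06460 >1
Interval (-3.4286, 0).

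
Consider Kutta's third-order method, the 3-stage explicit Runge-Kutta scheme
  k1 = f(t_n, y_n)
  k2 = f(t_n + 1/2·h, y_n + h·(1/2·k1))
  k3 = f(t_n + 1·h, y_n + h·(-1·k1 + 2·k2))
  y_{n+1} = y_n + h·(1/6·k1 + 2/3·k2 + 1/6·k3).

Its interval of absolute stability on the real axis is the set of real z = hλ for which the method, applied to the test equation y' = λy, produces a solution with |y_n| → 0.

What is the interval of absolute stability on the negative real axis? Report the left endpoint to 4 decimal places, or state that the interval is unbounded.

z∈(-2.5127,0).

On y'=λy, z=hλ:
  order 3, 3-stage ⇒ R(z)=1+z+z^2/2+z^3/6
  (e.g. R(-0.62)=0.53248, |R|=0.53248)

Need |R(x)|<1, x<0.
x=-0.62: |R|=0.5325
|R(-2.23)|=0.5918 |R(-1.59)|=0.0041 |R(-1.08)|=0.2932
Bisect:
  x_lo=-2.9406 |R|=1.8550  x_hi=-0.0780 |R|=0.9250
  mid=-1.50930 |R|=0.05667 →hi
  mid=-2.22495 |R|=0.58548 →hi
  mid=-2.58277 |R|=1.11890 →lo
  mid=-2.40386 |R|=0.82972 →hi
  mid=-2.49331 |R|=0.96833 →hi
  mid=-2.53804 |R|=1.04208 →lo
  mid=-2.51568 |R|=1.00483 →lo
  mid=-2.50449 |R|=0.98648 →hi
  mid=-2.51009 |R|=0.99563 →hi
  ...
  [-2.51288,-2.51271] ⇒ x*=-2.5127
Interval (-2.5127, 0).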